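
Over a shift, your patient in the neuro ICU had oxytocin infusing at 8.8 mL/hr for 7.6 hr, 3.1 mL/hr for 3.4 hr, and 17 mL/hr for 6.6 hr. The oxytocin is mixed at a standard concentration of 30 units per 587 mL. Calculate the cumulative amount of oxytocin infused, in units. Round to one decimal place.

Concentration = 30 units ÷ 587 mL = 0.05110733 units/mL
Stage 1: 8.8 mL/hr × 7.6 hr = 66.88 mL → 66.88 mL × 0.05110733 units/mL = 3.418058 units
Stage 2: 3.1 mL/hr × 3.4 hr = 10.54 mL → 10.54 mL × 0.05110733 units/mL = 0.5386712 units
Stage 3: 17 mL/hr × 6.6 hr = 112.2 mL → 112.2 mL × 0.05110733 units/mL = 5.734242 units
Total = 3.418058 + 0.5386712 + 5.734242 = 9.690971 units

9.7 units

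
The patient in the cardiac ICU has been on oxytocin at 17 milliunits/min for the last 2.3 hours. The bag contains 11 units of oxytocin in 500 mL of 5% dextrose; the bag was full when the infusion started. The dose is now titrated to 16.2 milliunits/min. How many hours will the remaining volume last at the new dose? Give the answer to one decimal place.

8.9 hours

Initial rate:
17 milliunits/min × 60 min/hr = 1020 milliunits/hr
Concentration = 11 units ÷ 500 mL = 0.022 units/mL = 22 milliunits/mL
Rate = 1020 milliunits/hr ÷ 22 milliunits/mL = 46.36364 mL/hr
Volume infused so far = 46.36364 mL/hr × 2.3 hr = 106.6364 mL
Volume remaining = 500 − 106.6364 = 393.3636 mL
New rate:
16.2 milliunits/min × 60 min/hr = 972 milliunits/hr
Rate = 972 milliunits/hr ÷ 22 milliunits/mL = 44.18182 mL/hr
Time remaining = 393.3636 mL ÷ 44.18182 mL/hr = 8.903292 hr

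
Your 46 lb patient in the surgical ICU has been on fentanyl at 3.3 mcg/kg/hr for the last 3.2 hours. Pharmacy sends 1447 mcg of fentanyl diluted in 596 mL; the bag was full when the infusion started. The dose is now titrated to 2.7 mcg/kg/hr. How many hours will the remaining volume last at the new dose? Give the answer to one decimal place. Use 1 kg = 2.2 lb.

Initial rate:
Weight = 46 lb ÷ 2.2 lb/kg = 20.90909 kg
Dose = 3.3 mcg/kg/hr × 20.90909 kg = 69 mcg/hr
Concentration = 1447 mcg ÷ 596 mL = 2.427852 mcg/mL
Rate = 69 mcg/hr ÷ 2.427852 mcg/mL = 28.42018 mL/hr
Volume infused so far = 28.42018 mL/hr × 3.2 hr = 90.94457 mL
Volume remaining = 596 − 90.94457 = 505.0554 mL
New rate:
Dose = 2.7 mcg/kg/hr × 20.90909 kg = 56.45455 mcg/hr
Rate = 56.45455 mcg/hr ÷ 2.427852 mcg/mL = 23.25287 mL/hr
Time remaining = 505.0554 mL ÷ 23.25287 mL/hr = 21.72013 hr

21.7 hours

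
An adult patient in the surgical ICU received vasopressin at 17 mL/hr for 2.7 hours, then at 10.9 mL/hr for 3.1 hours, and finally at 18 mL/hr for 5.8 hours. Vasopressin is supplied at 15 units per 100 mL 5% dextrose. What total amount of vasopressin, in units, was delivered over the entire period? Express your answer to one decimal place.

27.6 units

Concentration = 15 units ÷ 100 mL = 0.15 units/mL
Stage 1: 17 mL/hr × 2.7 hr = 45.9 mL → 45.9 mL × 0.15 units/mL = 6.885 units
Stage 2: 10.9 mL/hr × 3.1 hr = 33.79 mL → 33.79 mL × 0.15 units/mL = 5.0685 units
Stage 3: 18 mL/hr × 5.8 hr = 104.4 mL → 104.4 mL × 0.15 units/mL = 15.66 units
Total = 6.885 + 5.0685 + 15.66 = 27.6135 units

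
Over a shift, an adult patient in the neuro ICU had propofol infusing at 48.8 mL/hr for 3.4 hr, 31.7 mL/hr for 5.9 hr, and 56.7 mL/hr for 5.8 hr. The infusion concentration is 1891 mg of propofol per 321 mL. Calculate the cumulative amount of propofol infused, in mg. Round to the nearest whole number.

Concentration = 1891 mg ÷ 321 mL = 5.890966 mg/mL
Stage 1: 48.8 mL/hr × 3.4 hr = 165.92 mL → 165.92 mL × 5.890966 mg/mL = 977.429 mg
Stage 2: 31.7 mL/hr × 5.9 hr = 187.03 mL → 187.03 mL × 5.890966 mg/mL = 1101.787 mg
Stage 3: 56.7 mL/hr × 5.8 hr = 328.86 mL → 328.86 mL × 5.890966 mg/mL = 1937.303 mg
Total = 977.429 + 1101.787 + 1937.303 = 4016.519 mg

4017 mg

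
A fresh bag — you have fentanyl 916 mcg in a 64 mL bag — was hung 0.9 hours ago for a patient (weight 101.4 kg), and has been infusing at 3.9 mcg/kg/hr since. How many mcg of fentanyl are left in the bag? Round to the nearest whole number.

Dose = 3.9 mcg/kg/hr × 101.4 kg = 395.46 mcg/hr
Concentration = 916 mcg ÷ 64 mL = 14.3125 mcg/mL
Rate = 395.46 mcg/hr ÷ 14.3125 mcg/mL = 27.63039 mL/hr
Volume infused = 27.63039 mL/hr × 0.9 hr = 24.86735 mL
Volume remaining = 64 − 24.86735 = 39.13265 mL
Drug remaining = 39.13265 mL × 14.3125 mcg/mL = 560.086 mcg

560 mcg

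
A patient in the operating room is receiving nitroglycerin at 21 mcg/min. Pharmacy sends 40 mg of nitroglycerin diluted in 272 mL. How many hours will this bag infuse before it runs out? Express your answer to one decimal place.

31.7 hours

21 mcg/min × 60 min/hr = 1260 mcg/hr
Concentration = 40 mg ÷ 272 mL = 0.1470588 mg/mL = 147.0588 mcg/mL
Rate = 1260 mcg/hr ÷ 147.0588 mcg/mL = 8.568 mL/hr
Duration = 272 mL ÷ 8.568 mL/hr = 31.74603 hr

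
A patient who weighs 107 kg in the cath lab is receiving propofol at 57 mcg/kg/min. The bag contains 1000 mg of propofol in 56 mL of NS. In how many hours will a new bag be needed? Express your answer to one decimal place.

Dose = 57 mcg/kg/min × 107 kg = 6099 mcg/min
6099 mcg/min × 60 min/hr = 365940 mcg/hr
Concentration = 1000 mg ÷ 56 mL = 17.85714 mg/mL = 17857.14 mcg/mL
Rate = 365940 mcg/hr ÷ 17857.14 mcg/mL = 20.49264 mL/hr
Duration = 56 mL ÷ 20.49264 mL/hr = 2.732688 hr

2.7 hours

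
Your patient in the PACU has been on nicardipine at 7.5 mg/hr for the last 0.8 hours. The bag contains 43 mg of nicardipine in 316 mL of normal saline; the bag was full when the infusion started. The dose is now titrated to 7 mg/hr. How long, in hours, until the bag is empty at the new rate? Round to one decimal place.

5.3 hours

Initial rate:
Concentration = 43 mg ÷ 316 mL = 0.1360759 mg/mL
Rate = 7.5 mg/hr ÷ 0.1360759 mg/mL = 55.11628 mL/hr
Volume infused so far = 55.11628 mL/hr × 0.8 hr = 44.09302 mL
Volume remaining = 316 − 44.09302 = 271.907 mL
New rate:
Rate = 7 mg/hr ÷ 0.1360759 mg/mL = 51.44186 mL/hr
Time remaining = 271.907 mL ÷ 51.44186 mL/hr = 5.285714 hr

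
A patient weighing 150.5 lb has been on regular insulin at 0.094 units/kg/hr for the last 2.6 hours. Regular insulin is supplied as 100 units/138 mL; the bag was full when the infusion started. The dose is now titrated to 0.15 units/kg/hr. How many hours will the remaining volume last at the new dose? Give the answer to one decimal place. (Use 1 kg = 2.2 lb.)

Initial rate:
Weight = 150.5 lb ÷ 2.2 lb/kg = 68.40909 kg
Dose = 0.094 units/kg/hr × 68.40909 kg = 6.430455 units/hr
Concentration = 100 units ÷ 138 mL = 0.7246377 units/mL
Rate = 6.430455 units/hr ÷ 0.7246377 units/mL = 8.874027 mL/hr
Volume infused so far = 8.874027 mL/hr × 2.6 hr = 23.07247 mL
Volume remaining = 138 − 23.07247 = 114.9275 mL
New rate:
Dose = 0.15 units/kg/hr × 68.40909 kg = 10.26136 units/hr
Rate = 10.26136 units/hr ÷ 0.7246377 units/mL = 14.16068 mL/hr
Time remaining = 114.9275 mL ÷ 14.16068 mL/hr = 8.11596 hr

8.1 hours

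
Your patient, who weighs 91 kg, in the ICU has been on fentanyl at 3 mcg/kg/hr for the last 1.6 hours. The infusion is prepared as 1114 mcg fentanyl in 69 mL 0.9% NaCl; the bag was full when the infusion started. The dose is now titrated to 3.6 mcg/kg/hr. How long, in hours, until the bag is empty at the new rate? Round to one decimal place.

2.1 hours

Initial rate:
Dose = 3 mcg/kg/hr × 91 kg = 273 mcg/hr
Concentration = 1114 mcg ÷ 69 mL = 16.14493 mcg/mL
Rate = 273 mcg/hr ÷ 16.14493 mcg/mL = 16.90934 mL/hr
Volume infused so far = 16.90934 mL/hr × 1.6 hr = 27.05494 mL
Volume remaining = 69 − 27.05494 = 41.94506 mL
New rate:
Dose = 3.6 mcg/kg/hr × 91 kg = 327.6 mcg/hr
Rate = 327.6 mcg/hr ÷ 16.14493 mcg/mL = 20.2912 mL/hr
Time remaining = 41.94506 mL ÷ 20.2912 mL/hr = 2.067155 hr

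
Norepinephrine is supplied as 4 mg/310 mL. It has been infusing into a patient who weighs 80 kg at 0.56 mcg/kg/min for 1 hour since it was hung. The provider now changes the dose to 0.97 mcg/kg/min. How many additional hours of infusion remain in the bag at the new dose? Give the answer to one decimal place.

Initial rate:
Dose = 0.56 mcg/kg/min × 80 kg = 44.8 mcg/min
44.8 mcg/min × 60 min/hr = 2688 mcg/hr
Concentration = 4 mg ÷ 310 mL = 0.01290323 mg/mL = 12.90323 mcg/mL
Rate = 2688 mcg/hr ÷ 12.90323 mcg/mL = 208.32 mL/hr
Volume infused so far = 208.32 mL/hr × 1 hr = 208.32 mL
Volume remaining = 310 − 208.32 = 101.68 mL
New rate:
Dose = 0.97 mcg/kg/min × 80 kg = 77.6 mcg/min
77.6 mcg/min × 60 min/hr = 4656 mcg/hr
Rate = 4656 mcg/hr ÷ 12.90323 mcg/mL = 360.84 mL/hr
Time remaining = 101.68 mL ÷ 360.84 mL/hr = 0.2817869 hr

0.3 hours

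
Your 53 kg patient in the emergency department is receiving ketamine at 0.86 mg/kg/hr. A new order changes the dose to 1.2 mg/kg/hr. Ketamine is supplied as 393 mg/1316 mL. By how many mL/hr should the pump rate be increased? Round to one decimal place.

60.3 mL/hr

At the current dose:
Dose = 0.86 mg/kg/hr × 53 kg = 45.58 mg/hr
Concentration = 393 mg ÷ 1316 mL = 0.2986322 mg/mL
Rate = 45.58 mg/hr ÷ 0.2986322 mg/mL = 152.6292 mL/hr
At the new dose:
Dose = 1.2 mg/kg/hr × 53 kg = 63.6 mg/hr
Rate = 63.6 mg/hr ÷ 0.2986322 mg/mL = 212.971 mL/hr
Change = 212.971 − 152.6292 = 60.34178 mL/hr → 60.34178 mL/hr increase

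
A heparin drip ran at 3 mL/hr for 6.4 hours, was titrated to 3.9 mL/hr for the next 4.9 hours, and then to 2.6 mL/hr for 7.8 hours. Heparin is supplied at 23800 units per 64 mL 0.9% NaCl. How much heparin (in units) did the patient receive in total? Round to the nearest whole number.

Concentration = 23800 units ÷ 64 mL = 371.875 units/mL
Stage 1: 3 mL/hr × 6.4 hr = 19.2 mL → 19.2 mL × 371.875 units/mL = 7140 units
Stage 2: 3.9 mL/hr × 4.9 hr = 19.11 mL → 19.11 mL × 371.875 units/mL = 7106.531 units
Stage 3: 2.6 mL/hr × 7.8 hr = 20.28 mL → 20.28 mL × 371.875 units/mL = 7541.625 units
Total = 7140 + 7106.531 + 7541.625 = 21788.16 units

21788 units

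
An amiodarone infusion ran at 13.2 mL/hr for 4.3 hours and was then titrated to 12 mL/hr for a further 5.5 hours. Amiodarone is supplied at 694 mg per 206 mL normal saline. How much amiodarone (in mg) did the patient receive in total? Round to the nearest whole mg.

Concentration = 694 mg ÷ 206 mL = 3.368932 mg/mL
Stage 1: 13.2 mL/hr × 4.3 hr = 56.76 mL → 56.76 mL × 3.368932 mg/mL = 191.2206 mg
Stage 2: 12 mL/hr × 5.5 hr = 66 mL → 66 mL × 3.368932 mg/mL = 222.3495 mg
Total = 191.2206 + 222.3495 = 413.5701 mg

414 mg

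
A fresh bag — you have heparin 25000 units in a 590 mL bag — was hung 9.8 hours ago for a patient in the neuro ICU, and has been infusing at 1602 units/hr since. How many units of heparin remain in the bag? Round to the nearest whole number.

Concentration = 25000 units ÷ 590 mL = 42.37288 units/mL
Rate = 1602 units/hr ÷ 42.37288 units/mL = 37.8072 mL/hr
Volume infused = 37.8072 mL/hr × 9.8 hr = 370.5106 mL
Volume remaining = 590 − 370.5106 = 219.4894 mL
Drug remaining = 219.4894 mL × 42.37288 units/mL = 9300.4 units

9300 units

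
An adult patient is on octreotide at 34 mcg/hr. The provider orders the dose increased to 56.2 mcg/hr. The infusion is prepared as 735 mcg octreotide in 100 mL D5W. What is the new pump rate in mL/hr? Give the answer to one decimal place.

7.6 mL/hr

Concentration = 735 mcg ÷ 100 mL = 7.35 mcg/mL
Rate = 56.2 mcg/hr ÷ 7.35 mcg/mL = 7.646259 mL/hr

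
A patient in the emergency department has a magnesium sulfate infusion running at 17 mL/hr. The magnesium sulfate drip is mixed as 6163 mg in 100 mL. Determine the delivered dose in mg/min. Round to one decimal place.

Concentration = 6163 mg ÷ 100 mL = 61.63 mg/mL
Drug rate = 17 mL/hr × 61.63 mg/mL = 1047.71 mg/hr
1047.71 mg/hr ÷ 60 min/hr = 17.46183 mg/min

17.5 mg/min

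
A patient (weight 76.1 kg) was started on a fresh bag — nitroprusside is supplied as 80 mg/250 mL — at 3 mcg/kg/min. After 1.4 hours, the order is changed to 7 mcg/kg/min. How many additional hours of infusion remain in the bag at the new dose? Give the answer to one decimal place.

1.9 hours

Initial rate:
Dose = 3 mcg/kg/min × 76.1 kg = 228.3 mcg/min
228.3 mcg/min × 60 min/hr = 13698 mcg/hr
Concentration = 80 mg ÷ 250 mL = 0.32 mg/mL = 320 mcg/mL
Rate = 13698 mcg/hr ÷ 320 mcg/mL = 42.80625 mL/hr
Volume infused so far = 42.80625 mL/hr × 1.4 hr = 59.92875 mL
Volume remaining = 250 − 59.92875 = 190.0713 mL
New rate:
Dose = 7 mcg/kg/min × 76.1 kg = 532.7 mcg/min
532.7 mcg/min × 60 min/hr = 31962 mcg/hr
Rate = 31962 mcg/hr ÷ 320 mcg/mL = 99.88125 mL/hr
Time remaining = 190.0713 mL ÷ 99.88125 mL/hr = 1.902972 hr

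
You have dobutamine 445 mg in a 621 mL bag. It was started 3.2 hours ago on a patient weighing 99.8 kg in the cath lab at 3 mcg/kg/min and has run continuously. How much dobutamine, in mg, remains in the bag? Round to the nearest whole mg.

388 mg

Dose = 3 mcg/kg/min × 99.8 kg = 299.4 mcg/min
299.4 mcg/min × 60 min/hr = 17964 mcg/hr
Concentration = 445 mg ÷ 621 mL = 0.7165862 mg/mL = 716.5862 mcg/mL
Rate = 17964 mcg/hr ÷ 716.5862 mcg/mL = 25.06886 mL/hr
Volume infused = 25.06886 mL/hr × 3.2 hr = 80.22036 mL
Volume remaining = 621 − 80.22036 = 540.7796 mL
Drug remaining = 540.7796 mL × 716.5862 mcg/mL = 387515.2 mcg = 387.5152 mg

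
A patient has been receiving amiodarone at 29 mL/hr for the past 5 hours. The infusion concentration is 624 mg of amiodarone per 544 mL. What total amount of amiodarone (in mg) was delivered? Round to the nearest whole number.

166 mg

Concentration = 624 mg ÷ 544 mL = 1.147059 mg/mL
Drug rate = 29 mL/hr × 1.147059 mg/mL = 33.26471 mg/hr
Total = 33.26471 mg/hr × 5 hr = 166.3235 mg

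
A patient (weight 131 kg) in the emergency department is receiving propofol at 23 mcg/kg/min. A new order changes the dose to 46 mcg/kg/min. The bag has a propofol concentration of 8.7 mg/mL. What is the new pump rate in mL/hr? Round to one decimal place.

Dose = 46 mcg/kg/min × 131 kg = 6026 mcg/min
6026 mcg/min × 60 min/hr = 361560 mcg/hr
Concentration = 8.7 mg/mL = 8700 mcg/mL
Rate = 361560 mcg/hr ÷ 8700 mcg/mL = 41.55862 mL/hr

41.6 mL/hr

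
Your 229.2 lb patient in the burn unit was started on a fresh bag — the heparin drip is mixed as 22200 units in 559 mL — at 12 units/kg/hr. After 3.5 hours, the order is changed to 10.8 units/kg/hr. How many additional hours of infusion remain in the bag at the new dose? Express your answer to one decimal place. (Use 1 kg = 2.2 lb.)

Initial rate:
Weight = 229.2 lb ÷ 2.2 lb/kg = 104.1818 kg
Dose = 12 units/kg/hr × 104.1818 kg = 1250.182 units/hr
Concentration = 22200 units ÷ 559 mL = 39.71377 units/mL
Rate = 1250.182 units/hr ÷ 39.71377 units/mL = 31.4798 mL/hr
Volume infused so far = 31.4798 mL/hr × 3.5 hr = 110.1793 mL
Volume remaining = 559 − 110.1793 = 448.8207 mL
New rate:
Dose = 10.8 units/kg/hr × 104.1818 kg = 1125.164 units/hr
Rate = 1125.164 units/hr ÷ 39.71377 units/mL = 28.33182 mL/hr
Time remaining = 448.8207 mL ÷ 28.33182 mL/hr = 15.84157 hr

15.8 hours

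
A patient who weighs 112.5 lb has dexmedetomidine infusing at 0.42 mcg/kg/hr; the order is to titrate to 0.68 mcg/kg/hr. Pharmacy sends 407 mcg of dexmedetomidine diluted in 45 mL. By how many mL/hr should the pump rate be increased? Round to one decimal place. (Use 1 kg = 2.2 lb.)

At the current dose:
Weight = 112.5 lb ÷ 2.2 lb/kg = 51.13636 kg
Dose = 0.42 mcg/kg/hr × 51.13636 kg = 21.47727 mcg/hr
Concentration = 407 mcg ÷ 45 mL = 9.044444 mcg/mL
Rate = 21.47727 mcg/hr ÷ 9.044444 mcg/mL = 2.374637 mL/hr
At the new dose:
Dose = 0.68 mcg/kg/hr × 51.13636 kg = 34.77273 mcg/hr
Rate = 34.77273 mcg/hr ÷ 9.044444 mcg/mL = 3.84465 mL/hr
Change = 3.84465 − 2.374637 = 1.470013 mL/hr → 1.470013 mL/hr increase

1.5 mL/hr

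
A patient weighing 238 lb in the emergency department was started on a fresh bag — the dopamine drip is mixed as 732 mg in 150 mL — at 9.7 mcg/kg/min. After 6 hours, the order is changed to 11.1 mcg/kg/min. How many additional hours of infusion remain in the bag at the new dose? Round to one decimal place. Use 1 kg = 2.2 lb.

Initial rate:
Weight = 238 lb ÷ 2.2 lb/kg = 108.1818 kg
Dose = 9.7 mcg/kg/min × 108.1818 kg = 1049.364 mcg/min
1049.364 mcg/min × 60 min/hr = 62961.82 mcg/hr
Concentration = 732 mg ÷ 150 mL = 4.88 mg/mL = 4880 mcg/mL
Rate = 62961.82 mcg/hr ÷ 4880 mcg/mL = 12.90201 mL/hr
Volume infused so far = 12.90201 mL/hr × 6 hr = 77.41207 mL
Volume remaining = 150 − 77.41207 = 72.58793 mL
New rate:
Dose = 11.1 mcg/kg/min × 108.1818 kg = 1200.818 mcg/min
1200.818 mcg/min × 60 min/hr = 72049.09 mcg/hr
Rate = 72049.09 mcg/hr ÷ 4880 mcg/mL = 14.76416 mL/hr
Time remaining = 72.58793 mL ÷ 14.76416 mL/hr = 4.916496 hr

4.9 hours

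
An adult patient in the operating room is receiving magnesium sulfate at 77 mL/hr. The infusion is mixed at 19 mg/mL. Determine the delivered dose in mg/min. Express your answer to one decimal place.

Drug rate = 77 mL/hr × 19 mg/mL = 1463 mg/hr
1463 mg/hr ÷ 60 min/hr = 24.38333 mg/min

24.4 mg/min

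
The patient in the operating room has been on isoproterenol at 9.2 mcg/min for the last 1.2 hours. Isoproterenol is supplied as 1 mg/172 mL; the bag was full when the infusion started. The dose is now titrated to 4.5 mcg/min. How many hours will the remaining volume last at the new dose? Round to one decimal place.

Initial rate:
9.2 mcg/min × 60 min/hr = 552 mcg/hr
Concentration = 1 mg ÷ 172 mL = 0.005813953 mg/mL = 5.813953 mcg/mL
Rate = 552 mcg/hr ÷ 5.813953 mcg/mL = 94.944 mL/hr
Volume infused so far = 94.944 mL/hr × 1.2 hr = 113.9328 mL
Volume remaining = 172 − 113.9328 = 58.0672 mL
New rate:
4.5 mcg/min × 60 min/hr = 270 mcg/hr
Rate = 270 mcg/hr ÷ 5.813953 mcg/mL = 46.44 mL/hr
Time remaining = 58.0672 mL ÷ 46.44 mL/hr = 1.25037 hr

1.3 hours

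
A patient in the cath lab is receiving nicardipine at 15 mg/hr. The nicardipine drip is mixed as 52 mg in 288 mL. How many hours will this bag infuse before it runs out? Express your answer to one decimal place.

3.5 hours

Concentration = 52 mg ÷ 288 mL = 0.1805556 mg/mL
Rate = 15 mg/hr ÷ 0.1805556 mg/mL = 83.07692 mL/hr
Duration = 288 mL ÷ 83.07692 mL/hr = 3.466667 hr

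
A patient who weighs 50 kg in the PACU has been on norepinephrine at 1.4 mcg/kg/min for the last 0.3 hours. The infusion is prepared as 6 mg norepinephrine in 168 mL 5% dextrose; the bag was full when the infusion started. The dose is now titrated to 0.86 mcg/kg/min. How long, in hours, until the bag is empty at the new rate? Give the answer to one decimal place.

1.8 hours

Initial rate:
Dose = 1.4 mcg/kg/min × 50 kg = 70 mcg/min
70 mcg/min × 60 min/hr = 4200 mcg/hr
Concentration = 6 mg ÷ 168 mL = 0.03571429 mg/mL = 35.71429 mcg/mL
Rate = 4200 mcg/hr ÷ 35.71429 mcg/mL = 117.6 mL/hr
Volume infused so far = 117.6 mL/hr × 0.3 hr = 35.28 mL
Volume remaining = 168 − 35.28 = 132.72 mL
New rate:
Dose = 0.86 mcg/kg/min × 50 kg = 43 mcg/min
43 mcg/min × 60 min/hr = 2580 mcg/hr
Rate = 2580 mcg/hr ÷ 35.71429 mcg/mL = 72.24 mL/hr
Time remaining = 132.72 mL ÷ 72.24 mL/hr = 1.837209 hr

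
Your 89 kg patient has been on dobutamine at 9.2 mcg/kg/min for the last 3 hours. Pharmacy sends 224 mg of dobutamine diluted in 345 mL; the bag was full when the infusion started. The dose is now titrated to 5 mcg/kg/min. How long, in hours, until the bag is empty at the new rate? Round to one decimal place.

2.9 hours

Initial rate:
Dose = 9.2 mcg/kg/min × 89 kg = 818.8 mcg/min
818.8 mcg/min × 60 min/hr = 49128 mcg/hr
Concentration = 224 mg ÷ 345 mL = 0.6492754 mg/mL = 649.2754 mcg/mL
Rate = 49128 mcg/hr ÷ 649.2754 mcg/mL = 75.66589 mL/hr
Volume infused so far = 75.66589 mL/hr × 3 hr = 226.9977 mL
Volume remaining = 345 − 226.9977 = 118.0023 mL
New rate:
Dose = 5 mcg/kg/min × 89 kg = 445 mcg/min
445 mcg/min × 60 min/hr = 26700 mcg/hr
Rate = 26700 mcg/hr ÷ 649.2754 mcg/mL = 41.12277 mL/hr
Time remaining = 118.0023 mL ÷ 41.12277 mL/hr = 2.869513 hr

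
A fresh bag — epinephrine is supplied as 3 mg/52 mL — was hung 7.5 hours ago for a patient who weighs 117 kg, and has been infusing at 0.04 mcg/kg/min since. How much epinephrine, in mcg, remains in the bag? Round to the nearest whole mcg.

894 mcg

Dose = 0.04 mcg/kg/min × 117 kg = 4.68 mcg/min
4.68 mcg/min × 60 min/hr = 280.8 mcg/hr
Concentration = 3 mg ÷ 52 mL = 0.05769231 mg/mL = 57.69231 mcg/mL
Rate = 280.8 mcg/hr ÷ 57.69231 mcg/mL = 4.8672 mL/hr
Volume infused = 4.8672 mL/hr × 7.5 hr = 36.504 mL
Volume remaining = 52 − 36.504 = 15.496 mL
Drug remaining = 15.496 mL × 57.69231 mcg/mL = 894 mcg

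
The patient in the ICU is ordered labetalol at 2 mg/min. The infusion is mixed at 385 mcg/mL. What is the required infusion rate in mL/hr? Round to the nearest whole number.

2 mg/min × 60 min/hr = 120 mg/hr
Concentration = 385 mcg/mL = 0.385 mg/mL
Rate = 120 mg/hr ÷ 0.385 mg/mL = 311.6883 mL/hr

312 mL/hr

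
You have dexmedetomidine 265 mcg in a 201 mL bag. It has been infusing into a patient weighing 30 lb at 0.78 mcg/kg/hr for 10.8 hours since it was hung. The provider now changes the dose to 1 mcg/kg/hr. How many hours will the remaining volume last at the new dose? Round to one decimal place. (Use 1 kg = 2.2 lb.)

Initial rate:
Weight = 30 lb ÷ 2.2 lb/kg = 13.63636 kg
Dose = 0.78 mcg/kg/hr × 13.63636 kg = 10.63636 mcg/hr
Concentration = 265 mcg ÷ 201 mL = 1.318408 mcg/mL
Rate = 10.63636 mcg/hr ÷ 1.318408 mcg/mL = 8.067581 mL/hr
Volume infused so far = 8.067581 mL/hr × 10.8 hr = 87.12988 mL
Volume remaining = 201 − 87.12988 = 113.8701 mL
New rate:
Dose = 1 mcg/kg/hr × 13.63636 kg = 13.63636 mcg/hr
Rate = 13.63636 mcg/hr ÷ 1.318408 mcg/mL = 10.34305 mL/hr
Time remaining = 113.8701 mL ÷ 10.34305 mL/hr = 11.00933 hr

11.0 hours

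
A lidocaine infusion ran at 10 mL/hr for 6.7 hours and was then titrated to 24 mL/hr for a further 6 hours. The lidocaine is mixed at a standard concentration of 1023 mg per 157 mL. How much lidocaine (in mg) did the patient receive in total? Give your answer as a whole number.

1375 mg

Concentration = 1023 mg ÷ 157 mL = 6.515924 mg/mL
Stage 1: 10 mL/hr × 6.7 hr = 67 mL → 67 mL × 6.515924 mg/mL = 436.5669 mg
Stage 2: 24 mL/hr × 6 hr = 144 mL → 144 mL × 6.515924 mg/mL = 938.293 mg
Total = 436.5669 + 938.293 = 1374.86 mg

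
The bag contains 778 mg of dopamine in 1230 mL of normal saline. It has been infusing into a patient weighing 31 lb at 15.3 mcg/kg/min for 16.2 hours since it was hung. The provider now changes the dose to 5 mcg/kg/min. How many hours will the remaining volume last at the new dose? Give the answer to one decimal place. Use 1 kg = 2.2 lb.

134.5 hours

Initial rate:
Weight = 31 lb ÷ 2.2 lb/kg = 14.09091 kg
Dose = 15.3 mcg/kg/min × 14.09091 kg = 215.5909 mcg/min
215.5909 mcg/min × 60 min/hr = 12935.45 mcg/hr
Concentration = 778 mg ÷ 1230 mL = 0.6325203 mg/mL = 632.5203 mcg/mL
Rate = 12935.45 mcg/hr ÷ 632.5203 mcg/mL = 20.45065 mL/hr
Volume infused so far = 20.45065 mL/hr × 16.2 hr = 331.3006 mL
Volume remaining = 1230 − 331.3006 = 898.6994 mL
New rate:
Dose = 5 mcg/kg/min × 14.09091 kg = 70.45455 mcg/min
70.45455 mcg/min × 60 min/hr = 4227.273 mcg/hr
Rate = 4227.273 mcg/hr ÷ 632.5203 mcg/mL = 6.68322 mL/hr
Time remaining = 898.6994 mL ÷ 6.68322 mL/hr = 134.471 hr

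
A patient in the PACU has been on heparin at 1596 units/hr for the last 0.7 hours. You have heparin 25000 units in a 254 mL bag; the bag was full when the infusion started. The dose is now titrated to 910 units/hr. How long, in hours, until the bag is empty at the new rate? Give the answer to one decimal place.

Initial rate:
Concentration = 25000 units ÷ 254 mL = 98.4252 units/mL
Rate = 1596 units/hr ÷ 98.4252 units/mL = 16.21536 mL/hr
Volume infused so far = 16.21536 mL/hr × 0.7 hr = 11.35075 mL
Volume remaining = 254 − 11.35075 = 242.6492 mL
New rate:
Rate = 910 units/hr ÷ 98.4252 units/mL = 9.2456 mL/hr
Time remaining = 242.6492 mL ÷ 9.2456 mL/hr = 26.24484 hr

26.2 hours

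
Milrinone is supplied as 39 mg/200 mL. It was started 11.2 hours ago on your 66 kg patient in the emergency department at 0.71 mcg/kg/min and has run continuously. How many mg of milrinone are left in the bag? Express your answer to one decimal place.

7.5 mg

Dose = 0.71 mcg/kg/min × 66 kg = 46.86 mcg/min
46.86 mcg/min × 60 min/hr = 2811.6 mcg/hr
Concentration = 39 mg ÷ 200 mL = 0.195 mg/mL = 195 mcg/mL
Rate = 2811.6 mcg/hr ÷ 195 mcg/mL = 14.41846 mL/hr
Volume infused = 14.41846 mL/hr × 11.2 hr = 161.4868 mL
Volume remaining = 200 − 161.4868 = 38.51323 mL
Drug remaining = 38.51323 mL × 195 mcg/mL = 7510.08 mcg = 7.51008 mg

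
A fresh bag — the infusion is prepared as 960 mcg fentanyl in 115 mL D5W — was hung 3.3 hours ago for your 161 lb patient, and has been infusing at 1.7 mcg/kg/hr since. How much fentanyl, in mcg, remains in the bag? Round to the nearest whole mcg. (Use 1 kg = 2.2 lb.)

Weight = 161 lb ÷ 2.2 lb/kg = 73.18182 kg
Dose = 1.7 mcg/kg/hr × 73.18182 kg = 124.4091 mcg/hr
Concentration = 960 mcg ÷ 115 mL = 8.347826 mcg/mL
Rate = 124.4091 mcg/hr ÷ 8.347826 mcg/mL = 14.90317 mL/hr
Volume infused = 14.90317 mL/hr × 3.3 hr = 49.18047 mL
Volume remaining = 115 − 49.18047 = 65.81953 mL
Drug remaining = 65.81953 mL × 8.347826 mcg/mL = 549.45 mcg

549 mcg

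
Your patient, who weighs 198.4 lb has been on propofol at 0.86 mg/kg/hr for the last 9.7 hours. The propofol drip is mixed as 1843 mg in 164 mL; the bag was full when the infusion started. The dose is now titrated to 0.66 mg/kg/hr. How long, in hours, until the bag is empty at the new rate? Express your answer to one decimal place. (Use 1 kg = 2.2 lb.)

18.3 hours

Initial rate:
Weight = 198.4 lb ÷ 2.2 lb/kg = 90.18182 kg
Dose = 0.86 mg/kg/hr × 90.18182 kg = 77.55636 mg/hr
Concentration = 1843 mg ÷ 164 mL = 11.2378 mg/mL
Rate = 77.55636 mg/hr ÷ 11.2378 mg/mL = 6.90138 mL/hr
Volume infused so far = 6.90138 mL/hr × 9.7 hr = 66.94339 mL
Volume remaining = 164 − 66.94339 = 97.05661 mL
New rate:
Dose = 0.66 mg/kg/hr × 90.18182 kg = 59.52 mg/hr
Rate = 59.52 mg/hr ÷ 11.2378 mg/mL = 5.296408 mL/hr
Time remaining = 97.05661 mL ÷ 5.296408 mL/hr = 18.32499 hr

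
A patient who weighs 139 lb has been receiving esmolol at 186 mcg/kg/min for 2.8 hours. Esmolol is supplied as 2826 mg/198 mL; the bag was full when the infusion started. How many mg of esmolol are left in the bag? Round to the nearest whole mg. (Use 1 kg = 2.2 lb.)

Weight = 139 lb ÷ 2.2 lb/kg = 63.18182 kg
Dose = 186 mcg/kg/min × 63.18182 kg = 11751.82 mcg/min
11751.82 mcg/min × 60 min/hr = 705109.1 mcg/hr
Concentration = 2826 mg ÷ 198 mL = 14.27273 mg/mL = 14272.73 mcg/mL
Rate = 705109.1 mcg/hr ÷ 14272.73 mcg/mL = 49.40255 mL/hr
Volume infused = 49.40255 mL/hr × 2.8 hr = 138.3271 mL
Volume remaining = 198 − 138.3271 = 59.67287 mL
Drug remaining = 59.67287 mL × 14272.73 mcg/mL = 851694.5 mcg = 851.6945 mg

852 mg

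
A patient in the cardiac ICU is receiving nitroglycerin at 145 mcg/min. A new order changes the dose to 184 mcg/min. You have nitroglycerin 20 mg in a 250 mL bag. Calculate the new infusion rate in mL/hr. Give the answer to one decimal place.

138.0 mL/hr

184 mcg/min × 60 min/hr = 11040 mcg/hr
Concentration = 20 mg ÷ 250 mL = 0.08 mg/mL = 80 mcg/mL
Rate = 11040 mcg/hr ÷ 80 mcg/mL = 138 mL/hr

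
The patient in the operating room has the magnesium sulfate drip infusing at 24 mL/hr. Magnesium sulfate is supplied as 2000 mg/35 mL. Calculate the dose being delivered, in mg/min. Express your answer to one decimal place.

Concentration = 2000 mg ÷ 35 mL = 57.14286 mg/mL
Drug rate = 24 mL/hr × 57.14286 mg/mL = 1371.429 mg/hr
1371.429 mg/hr ÷ 60 min/hr = 22.85714 mg/min

22.9 mg/min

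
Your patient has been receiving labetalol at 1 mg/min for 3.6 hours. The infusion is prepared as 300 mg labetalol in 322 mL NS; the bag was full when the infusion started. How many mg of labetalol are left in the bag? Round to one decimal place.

1 mg/min × 60 min/hr = 60 mg/hr
Concentration = 300 mg ÷ 322 mL = 0.931677 mg/mL
Rate = 60 mg/hr ÷ 0.931677 mg/mL = 64.4 mL/hr
Volume infused = 64.4 mL/hr × 3.6 hr = 231.84 mL
Volume remaining = 322 − 231.84 = 90.16 mL
Drug remaining = 90.16 mL × 0.931677 mg/mL = 84 mg

84.0 mg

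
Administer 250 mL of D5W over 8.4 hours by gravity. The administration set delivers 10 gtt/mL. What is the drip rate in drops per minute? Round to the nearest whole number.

250 mL ÷ (8.4 hr × 60 = 504 min) = 0.4960317 mL/min
0.4960317 mL/min × 10 gtt/mL = 4.960317 gtt/min

5 gtt/min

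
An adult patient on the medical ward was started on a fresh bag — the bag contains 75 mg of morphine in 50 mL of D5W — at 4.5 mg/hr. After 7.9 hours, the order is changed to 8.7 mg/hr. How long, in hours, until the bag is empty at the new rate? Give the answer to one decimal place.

4.5 hours

Initial rate:
Concentration = 75 mg ÷ 50 mL = 1.5 mg/mL
Rate = 4.5 mg/hr ÷ 1.5 mg/mL = 3 mL/hr
Volume infused so far = 3 mL/hr × 7.9 hr = 23.7 mL
Volume remaining = 50 − 23.7 = 26.3 mL
New rate:
Rate = 8.7 mg/hr ÷ 1.5 mg/mL = 5.8 mL/hr
Time remaining = 26.3 mL ÷ 5.8 mL/hr = 4.534483 hr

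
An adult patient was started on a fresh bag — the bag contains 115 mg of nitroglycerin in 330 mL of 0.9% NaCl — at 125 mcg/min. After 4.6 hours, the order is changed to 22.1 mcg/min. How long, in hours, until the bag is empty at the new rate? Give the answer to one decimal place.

Initial rate:
125 mcg/min × 60 min/hr = 7500 mcg/hr
Concentration = 115 mg ÷ 330 mL = 0.3484848 mg/mL = 348.4848 mcg/mL
Rate = 7500 mcg/hr ÷ 348.4848 mcg/mL = 21.52174 mL/hr
Volume infused so far = 21.52174 mL/hr × 4.6 hr = 99 mL
Volume remaining = 330 − 99 = 231 mL
New rate:
22.1 mcg/min × 60 min/hr = 1326 mcg/hr
Rate = 1326 mcg/hr ÷ 348.4848 mcg/mL = 3.805043 mL/hr
Time remaining = 231 mL ÷ 3.805043 mL/hr = 60.7089 hr

60.7 hours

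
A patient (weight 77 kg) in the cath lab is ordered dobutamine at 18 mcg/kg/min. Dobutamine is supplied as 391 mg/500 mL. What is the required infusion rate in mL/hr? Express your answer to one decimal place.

106.3 mL/hr

Dose = 18 mcg/kg/min × 77 kg = 1386 mcg/min
1386 mcg/min × 60 min/hr = 83160 mcg/hr
Concentration = 391 mg ÷ 500 mL = 0.782 mg/mL = 782 mcg/mL
Rate = 83160 mcg/hr ÷ 782 mcg/mL = 106.3427 mL/hr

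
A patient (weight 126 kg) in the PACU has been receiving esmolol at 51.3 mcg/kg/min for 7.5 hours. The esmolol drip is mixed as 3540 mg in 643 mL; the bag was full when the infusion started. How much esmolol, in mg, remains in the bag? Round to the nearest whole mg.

Dose = 51.3 mcg/kg/min × 126 kg = 6463.8 mcg/min
6463.8 mcg/min × 60 min/hr = 387828 mcg/hr
Concentration = 3540 mg ÷ 643 mL = 5.505443 mg/mL = 5505.443 mcg/mL
Rate = 387828 mcg/hr ÷ 5505.443 mcg/mL = 70.44446 mL/hr
Volume infused = 70.44446 mL/hr × 7.5 hr = 528.3335 mL
Volume remaining = 643 − 528.3335 = 114.6665 mL
Drug remaining = 114.6665 mL × 5505.443 mcg/mL = 631290 mcg = 631.29 mg

631 mg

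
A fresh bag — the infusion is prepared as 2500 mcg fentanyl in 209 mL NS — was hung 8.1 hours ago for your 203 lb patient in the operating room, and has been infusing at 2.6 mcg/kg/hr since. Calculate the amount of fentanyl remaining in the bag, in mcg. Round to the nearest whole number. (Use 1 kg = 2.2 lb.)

557 mcg

Weight = 203 lb ÷ 2.2 lb/kg = 92.27273 kg
Dose = 2.6 mcg/kg/hr × 92.27273 kg = 239.9091 mcg/hr
Concentration = 2500 mcg ÷ 209 mL = 11.96172 mcg/mL
Rate = 239.9091 mcg/hr ÷ 11.96172 mcg/mL = 20.0564 mL/hr
Volume infused = 20.0564 mL/hr × 8.1 hr = 162.4568 mL
Volume remaining = 209 − 162.4568 = 46.54316 mL
Drug remaining = 46.54316 mL × 11.96172 mcg/mL = 556.7364 mcg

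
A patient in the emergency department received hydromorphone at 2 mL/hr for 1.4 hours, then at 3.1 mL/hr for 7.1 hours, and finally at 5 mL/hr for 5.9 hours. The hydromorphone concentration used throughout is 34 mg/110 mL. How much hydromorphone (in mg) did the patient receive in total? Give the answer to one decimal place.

16.8 mg

Concentration = 34 mg ÷ 110 mL = 0.3090909 mg/mL
Stage 1: 2 mL/hr × 1.4 hr = 2.8 mL → 2.8 mL × 0.3090909 mg/mL = 0.8654545 mg
Stage 2: 3.1 mL/hr × 7.1 hr = 22.01 mL → 22.01 mL × 0.3090909 mg/mL = 6.803091 mg
Stage 3: 5 mL/hr × 5.9 hr = 29.5 mL → 29.5 mL × 0.3090909 mg/mL = 9.118182 mg
Total = 0.8654545 + 6.803091 + 9.118182 = 16.78673 mg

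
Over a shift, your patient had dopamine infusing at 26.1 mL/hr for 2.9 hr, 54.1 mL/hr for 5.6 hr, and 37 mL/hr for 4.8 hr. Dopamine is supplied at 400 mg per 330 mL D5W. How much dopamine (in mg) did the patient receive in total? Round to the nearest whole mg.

674 mg

Concentration = 400 mg ÷ 330 mL = 1.212121 mg/mL
Stage 1: 26.1 mL/hr × 2.9 hr = 75.69 mL → 75.69 mL × 1.212121 mg/mL = 91.74545 mg
Stage 2: 54.1 mL/hr × 5.6 hr = 302.96 mL → 302.96 mL × 1.212121 mg/mL = 367.2242 mg
Stage 3: 37 mL/hr × 4.8 hr = 177.6 mL → 177.6 mL × 1.212121 mg/mL = 215.2727 mg
Total = 91.74545 + 367.2242 + 215.2727 = 674.2424 mg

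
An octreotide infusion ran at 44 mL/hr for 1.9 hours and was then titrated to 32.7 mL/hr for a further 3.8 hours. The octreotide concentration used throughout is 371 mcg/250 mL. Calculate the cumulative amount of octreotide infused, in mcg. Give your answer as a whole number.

Concentration = 371 mcg ÷ 250 mL = 1.484 mcg/mL
Stage 1: 44 mL/hr × 1.9 hr = 83.6 mL → 83.6 mL × 1.484 mcg/mL = 124.0624 mcg
Stage 2: 32.7 mL/hr × 3.8 hr = 124.26 mL → 124.26 mL × 1.484 mcg/mL = 184.4018 mcg
Total = 124.0624 + 184.4018 = 308.4642 mcg

308 mcg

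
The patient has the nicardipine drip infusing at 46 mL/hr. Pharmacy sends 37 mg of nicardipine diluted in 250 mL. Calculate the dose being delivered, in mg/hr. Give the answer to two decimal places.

Concentration = 37 mg ÷ 250 mL = 0.148 mg/mL
Drug rate = 46 mL/hr × 0.148 mg/mL = 6.808 mg/hr

6.81 mg/hr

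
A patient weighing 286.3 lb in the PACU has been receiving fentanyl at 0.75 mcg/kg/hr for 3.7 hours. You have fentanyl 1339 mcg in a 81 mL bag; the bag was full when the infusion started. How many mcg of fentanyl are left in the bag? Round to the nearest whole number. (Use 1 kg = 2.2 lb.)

978 mcg

Weight = 286.3 lb ÷ 2.2 lb/kg = 130.1364 kg
Dose = 0.75 mcg/kg/hr × 130.1364 kg = 97.60227 mcg/hr
Concentration = 1339 mcg ÷ 81 mL = 16.53086 mcg/mL
Rate = 97.60227 mcg/hr ÷ 16.53086 mcg/mL = 5.904245 mL/hr
Volume infused = 5.904245 mL/hr × 3.7 hr = 21.84571 mL
Volume remaining = 81 − 21.84571 = 59.15429 mL
Drug remaining = 59.15429 mL × 16.53086 mcg/mL = 977.8716 mcg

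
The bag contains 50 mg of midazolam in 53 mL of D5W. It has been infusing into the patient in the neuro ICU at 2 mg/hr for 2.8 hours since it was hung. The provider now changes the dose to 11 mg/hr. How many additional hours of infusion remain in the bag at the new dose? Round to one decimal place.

Initial rate:
Concentration = 50 mg ÷ 53 mL = 0.9433962 mg/mL
Rate = 2 mg/hr ÷ 0.9433962 mg/mL = 2.12 mL/hr
Volume infused so far = 2.12 mL/hr × 2.8 hr = 5.936 mL
Volume remaining = 53 − 5.936 = 47.064 mL
New rate:
Rate = 11 mg/hr ÷ 0.9433962 mg/mL = 11.66 mL/hr
Time remaining = 47.064 mL ÷ 11.66 mL/hr = 4.036364 hr

4.0 hours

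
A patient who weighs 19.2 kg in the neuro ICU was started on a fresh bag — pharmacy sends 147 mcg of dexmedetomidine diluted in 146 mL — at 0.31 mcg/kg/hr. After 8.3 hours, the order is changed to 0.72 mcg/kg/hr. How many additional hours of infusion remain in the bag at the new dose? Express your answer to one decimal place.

7.1 hours

Initial rate:
Dose = 0.31 mcg/kg/hr × 19.2 kg = 5.952 mcg/hr
Concentration = 147 mcg ÷ 146 mL = 1.006849 mcg/mL
Rate = 5.952 mcg/hr ÷ 1.006849 mcg/mL = 5.91151 mL/hr
Volume infused so far = 5.91151 mL/hr × 8.3 hr = 49.06553 mL
Volume remaining = 146 − 49.06553 = 96.93447 mL
New rate:
Dose = 0.72 mcg/kg/hr × 19.2 kg = 13.824 mcg/hr
Rate = 13.824 mcg/hr ÷ 1.006849 mcg/mL = 13.72996 mL/hr
Time remaining = 96.93447 mL ÷ 13.72996 mL/hr = 7.060069 hr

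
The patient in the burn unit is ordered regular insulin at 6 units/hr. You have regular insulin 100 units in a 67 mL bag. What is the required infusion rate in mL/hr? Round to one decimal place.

Concentration = 100 units ÷ 67 mL = 1.492537 units/mL
Rate = 6 units/hr ÷ 1.492537 units/mL = 4.02 mL/hr

4.0 mL/hr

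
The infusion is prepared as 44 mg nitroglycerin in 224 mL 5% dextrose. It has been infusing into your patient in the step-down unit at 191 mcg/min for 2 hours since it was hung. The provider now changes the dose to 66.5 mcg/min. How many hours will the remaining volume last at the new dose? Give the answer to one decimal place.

5.3 hours

Initial rate:
191 mcg/min × 60 min/hr = 11460 mcg/hr
Concentration = 44 mg ÷ 224 mL = 0.1964286 mg/mL = 196.4286 mcg/mL
Rate = 11460 mcg/hr ÷ 196.4286 mcg/mL = 58.34182 mL/hr
Volume infused so far = 58.34182 mL/hr × 2 hr = 116.6836 mL
Volume remaining = 224 − 116.6836 = 107.3164 mL
New rate:
66.5 mcg/min × 60 min/hr = 3990 mcg/hr
Rate = 3990 mcg/hr ÷ 196.4286 mcg/mL = 20.31273 mL/hr
Time remaining = 107.3164 mL ÷ 20.31273 mL/hr = 5.283208 hr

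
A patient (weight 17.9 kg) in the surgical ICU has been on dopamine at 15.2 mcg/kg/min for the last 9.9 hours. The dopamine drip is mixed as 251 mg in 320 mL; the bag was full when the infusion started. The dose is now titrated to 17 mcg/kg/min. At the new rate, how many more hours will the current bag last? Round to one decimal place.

4.9 hours

Initial rate:
Dose = 15.2 mcg/kg/min × 17.9 kg = 272.08 mcg/min
272.08 mcg/min × 60 min/hr = 16324.8 mcg/hr
Concentration = 251 mg ÷ 320 mL = 0.784375 mg/mL = 784.375 mcg/mL
Rate = 16324.8 mcg/hr ÷ 784.375 mcg/mL = 20.81249 mL/hr
Volume infused so far = 20.81249 mL/hr × 9.9 hr = 206.0437 mL
Volume remaining = 320 − 206.0437 = 113.9563 mL
New rate:
Dose = 17 mcg/kg/min × 17.9 kg = 304.3 mcg/min
304.3 mcg/min × 60 min/hr = 18258 mcg/hr
Rate = 18258 mcg/hr ÷ 784.375 mcg/mL = 23.27713 mL/hr
Time remaining = 113.9563 mL ÷ 23.27713 mL/hr = 4.895634 hr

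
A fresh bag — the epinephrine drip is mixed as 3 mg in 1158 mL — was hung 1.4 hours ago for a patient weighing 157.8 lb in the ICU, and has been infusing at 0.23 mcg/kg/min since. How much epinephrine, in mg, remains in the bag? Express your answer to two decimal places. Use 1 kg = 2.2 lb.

1.61 mg

Weight = 157.8 lb ÷ 2.2 lb/kg = 71.72727 kg
Dose = 0.23 mcg/kg/min × 71.72727 kg = 16.49727 mcg/min
16.49727 mcg/min × 60 min/hr = 989.8364 mcg/hr
Concentration = 3 mg ÷ 1158 mL = 0.002590674 mg/mL = 2.590674 mcg/mL
Rate = 989.8364 mcg/hr ÷ 2.590674 mcg/mL = 382.0768 mL/hr
Volume infused = 382.0768 mL/hr × 1.4 hr = 534.9076 mL
Volume remaining = 1158 − 534.9076 = 623.0924 mL
Drug remaining = 623.0924 mL × 2.590674 mcg/mL = 1614.229 mcg = 1.614229 mg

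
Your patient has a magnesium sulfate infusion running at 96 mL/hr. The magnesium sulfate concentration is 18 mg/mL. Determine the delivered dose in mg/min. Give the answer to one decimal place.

28.8 mg/min

Drug rate = 96 mL/hr × 18 mg/mL = 1728 mg/hr
1728 mg/hr ÷ 60 min/hr = 28.8 mg/min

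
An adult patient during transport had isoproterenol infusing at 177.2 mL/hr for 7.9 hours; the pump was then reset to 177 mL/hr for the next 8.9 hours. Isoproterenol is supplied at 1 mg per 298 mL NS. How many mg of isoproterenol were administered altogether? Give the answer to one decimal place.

Concentration = 1 mg ÷ 298 mL = 0.003355705 mg/mL
Stage 1: 177.2 mL/hr × 7.9 hr = 1399.88 mL → 1399.88 mL × 0.003355705 mg/mL = 4.697584 mg
Stage 2: 177 mL/hr × 8.9 hr = 1575.3 mL → 1575.3 mL × 0.003355705 mg/mL = 5.286242 mg
Total = 4.697584 + 5.286242 = 9.983826 mg

10.0 mg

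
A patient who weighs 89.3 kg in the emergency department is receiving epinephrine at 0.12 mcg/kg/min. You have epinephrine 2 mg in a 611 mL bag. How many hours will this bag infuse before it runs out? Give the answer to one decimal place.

3.1 hours

Dose = 0.12 mcg/kg/min × 89.3 kg = 10.716 mcg/min
10.716 mcg/min × 60 min/hr = 642.96 mcg/hr
Concentration = 2 mg ÷ 611 mL = 0.003273322 mg/mL = 3.273322 mcg/mL
Rate = 642.96 mcg/hr ÷ 3.273322 mcg/mL = 196.4243 mL/hr
Duration = 611 mL ÷ 196.4243 mL/hr = 3.110613 hr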